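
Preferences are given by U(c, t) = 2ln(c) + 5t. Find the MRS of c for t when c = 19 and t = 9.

MRS = 2/95

MU_c = 2/c, MU_t = 5.
MRS = 2/c ÷ 5.
At (19, 9): MRS = 2/95.
That is, one extra unit of c is worth 2/95 units of t at the margin.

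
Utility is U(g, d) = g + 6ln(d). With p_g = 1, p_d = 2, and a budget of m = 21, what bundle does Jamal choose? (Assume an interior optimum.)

MU_g = 1, MU_d = 6/d.
MRS = 1 ÷ (6/d).
Tangency: set MRS = p_g/p_d = 1/2 = 0.5.
MRS depends only on d: (1/6)·d = 0.5 ⇒ d* = 0.5/(1/6) = 3.
From the budget, 1·g = 21 − 2·3 = 15, so g* = 15.

g* = 15, d* = 3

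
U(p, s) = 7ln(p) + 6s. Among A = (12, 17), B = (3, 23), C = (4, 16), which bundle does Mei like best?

Bundle B

Evaluate utility at each bundle:
U(A) = 119.394.
U(B) = 145.690.
U(C) = 105.704.
Highest utility is B, so B ≻ A ≻ C.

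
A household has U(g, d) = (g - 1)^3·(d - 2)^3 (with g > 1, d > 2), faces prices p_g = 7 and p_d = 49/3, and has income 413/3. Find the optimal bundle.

g* = 8, d* = 5

MU_g = 3·(g−1)^2·(d−2)^3, MU_d = 3·(g−1)^3·(d−2)^2.
MRS = (d−2)/(g−1).
Tangency: set MRS = p_g/p_d = 7/(49/3) = 3/7.
So (d − 2)/(g − 1) = 3/7, i.e. (d − 2) = (3/7)·(g − 1).
Rewrite the budget in excess-of-subsistence terms: 7·(g − 1) + (49/3)·(d − 2) = 413/3 − 7·1 − (49/3)·2 = 98.
Substituting, 14·(g − 1) = 98, so g − 1 = 7 and g* = 8.
Then d − 2 = (3/7)·7 = 3, so d* = 5.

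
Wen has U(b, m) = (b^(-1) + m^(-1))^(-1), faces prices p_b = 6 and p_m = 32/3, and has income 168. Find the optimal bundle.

For CES with ρ = -1, MRS = (m/b)^2.
Tangency: set MRS = p_b/p_m = 6/(32/3) = 9/16.
So (m/b)^2 = 9/16; taking the square root, m/b = 0.75, i.e. m = 0.75·b.
Substitute into the budget 6·b + (32/3)·m = 168: 14·b = 168, so b* = 12 and m* = 0.75·12 = 9.

b* = 12, m* = 9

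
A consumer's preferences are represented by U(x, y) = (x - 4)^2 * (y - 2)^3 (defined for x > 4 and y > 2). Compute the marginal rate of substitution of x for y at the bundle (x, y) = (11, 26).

MU_x = 2·(x−4)·(y−2)^3, MU_y = 3·(x−4)^2·(y−2)^2.
MRS = (2/3)·(y−2)/(x−4).
At (11, 26): MRS = 16/7.
The indifference curve has slope −16/7 at this bundle.

MRS = 16/7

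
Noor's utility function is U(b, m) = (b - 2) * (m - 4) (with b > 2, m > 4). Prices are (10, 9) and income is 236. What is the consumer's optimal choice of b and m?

b* = 11, m* = 14

MU_b = (m−4), MU_m = (b−2).
MRS = (m−4)/(b−2).
Tangency: set MRS = p_b/p_m = 10/9.
So (m − 4)/(b − 2) = 10/9, i.e. (m − 4) = (10/9)·(b − 2).
Rewrite the budget in excess-of-subsistence terms: 10·(b − 2) + 9·(m − 4) = 236 − 10·2 − 9·4 = 180.
Substituting, 20·(b − 2) = 180, so b − 2 = 9 and b* = 11.
Then m − 4 = (10/9)·9 = 10, so m* = 14.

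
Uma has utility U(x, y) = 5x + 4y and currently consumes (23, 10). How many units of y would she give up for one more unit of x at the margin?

MRS = 1.25

MU_x = 5, MU_y = 4, so MRS = 5/4 = 1.25 at every bundle.
At (23, 10): MRS = 1.25.
The indifference curve has slope −1.25 at this bundle.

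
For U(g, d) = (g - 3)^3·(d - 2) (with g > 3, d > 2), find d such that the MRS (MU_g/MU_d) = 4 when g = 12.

d = 14

MU_g = 3·(g−3)^2·(d−2), MU_d = (g−3)^3.
MRS = (3/1)·(d−2)/(g−3).
Substitute g = 12: MRS = (d − 2)/3. Setting this equal to 4 gives d − 2 = 4·3 = 12, so d = 14.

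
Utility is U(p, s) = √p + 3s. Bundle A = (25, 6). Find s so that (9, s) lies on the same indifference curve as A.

s = 20/3

U(25, 6) = 23.
Set U(9, s) = 23 and solve.
With p = 9: √9 = 3, so 3s = 23 − 3 = 20 and s = 20/3.
Check: U(9, 20/3) = 23.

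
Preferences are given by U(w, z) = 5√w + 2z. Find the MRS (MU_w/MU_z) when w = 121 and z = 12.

MRS = 5/44

MU_w = 5/(2√w), MU_z = 2.
MRS = 5/(2√w) ÷ 2.
At (121, 12): MRS = 5/44.
So at (121, 12) the consumer would give up 5/44 units of z for one more unit of w.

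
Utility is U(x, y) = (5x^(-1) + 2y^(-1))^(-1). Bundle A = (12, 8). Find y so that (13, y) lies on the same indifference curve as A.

U depends on (x, y) only through S = 5x^(-1) + 2y^(-1), so equal utility means equal S. At (12, 8): S = 2/3.
With x = 13: 5·13^(-1) = 5/13, so 2y^(-1) = 2/3 − 5/13 = 11/39, i.e. y^(-1) = 11/78.
Hence y = 1/(11/78) = 78/11.
Check: U(13, 78/11) = 1.5.

y = 78/11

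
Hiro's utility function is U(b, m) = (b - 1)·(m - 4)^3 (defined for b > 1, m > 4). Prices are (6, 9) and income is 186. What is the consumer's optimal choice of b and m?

MU_b = (m−4)^3, MU_m = 3·(b−1)·(m−4)^2.
MRS = (1/3)·(m−4)/(b−1).
Tangency: set MRS = p_b/p_m = 6/9 = 2/3.
So (1/3)·(m − 4)/(b − 1) = 2/3, i.e. (m − 4) = 2·(b − 1).
Rewrite the budget in excess-of-subsistence terms: 6·(b − 1) + 9·(m − 4) = 186 − 6·1 − 9·4 = 144.
Substituting, 24·(b − 1) = 144, so b − 1 = 6 and b* = 7.
Then m − 4 = 2·6 = 12, so m* = 16.

b* = 7, m* = 16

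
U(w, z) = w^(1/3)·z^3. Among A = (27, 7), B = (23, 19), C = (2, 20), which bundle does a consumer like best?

Evaluate utility at each bundle:
U(A) = 1029.000.
U(B) = 19506.084.
U(C) = 10079.368.
Highest utility is B, so B ≻ C ≻ A.

Bundle B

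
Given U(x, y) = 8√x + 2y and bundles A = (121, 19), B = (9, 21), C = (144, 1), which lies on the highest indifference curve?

Evaluate utility at each bundle:
U(A) = 126.000.
U(B) = 66.000.
U(C) = 98.000.
Highest utility is A, so A ≻ C ≻ B.

Bundle A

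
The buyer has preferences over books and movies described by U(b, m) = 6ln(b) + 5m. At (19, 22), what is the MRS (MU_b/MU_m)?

MRS = 6/95

MU_b = 6/b, MU_m = 5.
MRS = 6/b ÷ 5.
At (19, 22): MRS = 6/95.
The indifference curve has slope −6/95 at this bundle.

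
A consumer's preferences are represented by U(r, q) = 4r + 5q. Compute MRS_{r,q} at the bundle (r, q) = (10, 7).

MU_r = 4, MU_q = 5, so MRS = 4/5 = 0.8 at every bundle.
At (10, 7): MRS = 0.8.
So at (10, 7) the consumer would give up 0.8 units of q for one more unit of r.

MRS = 0.8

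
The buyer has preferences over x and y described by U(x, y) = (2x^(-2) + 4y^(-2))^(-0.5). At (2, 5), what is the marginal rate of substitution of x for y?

MRS = 125/16

For CES with ρ = -2, MRS = (2/4)·(y/x)^3.
At (2, 5): MRS = 125/16.
The indifference curve has slope −125/16 at this bundle.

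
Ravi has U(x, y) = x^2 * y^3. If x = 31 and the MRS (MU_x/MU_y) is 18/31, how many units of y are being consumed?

MU_x = 2·x·y^3 and MU_y = 3·x^2·y^2.
MRS = MU_x/MU_y = (2/3)·y/x.
Substitute x = 31: MRS = y/46.5. Setting y/46.5 = 18/31 gives y = (18/31)·46.5 = 27.

y = 27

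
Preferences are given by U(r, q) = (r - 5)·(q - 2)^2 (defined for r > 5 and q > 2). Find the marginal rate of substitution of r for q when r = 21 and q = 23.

MU_r = (q−2)^2, MU_q = 2·(r−5)·(q−2).
MRS = (1/2)·(q−2)/(r−5).
At (21, 23): MRS = 21/32.
That is, one extra unit of r is worth 21/32 units of q at the margin.

MRS = 21/32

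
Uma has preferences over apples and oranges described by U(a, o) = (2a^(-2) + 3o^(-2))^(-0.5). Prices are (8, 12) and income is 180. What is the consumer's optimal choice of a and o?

For CES with ρ = -2, MRS = (2/3)·(o/a)^3.
Tangency: set MRS = p_a/p_o = 8/12 = 2/3.
So (o/a)^3 = 1; taking the cube root, o/a = 1, i.e. o = a.
Substitute into the budget 8·a + 12·o = 180: 20·a = 180, so a* = 9 and o* = 9.

a* = 9, o* = 9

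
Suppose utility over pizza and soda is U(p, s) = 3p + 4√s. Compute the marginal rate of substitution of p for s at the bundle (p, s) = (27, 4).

MU_p = 3, MU_s = 4/(2√s).
MRS = 3 ÷ (4/(2√s)).
At (27, 4): MRS = 3.
That is, one extra unit of p is worth 3 units of s at the margin.

MRS = 3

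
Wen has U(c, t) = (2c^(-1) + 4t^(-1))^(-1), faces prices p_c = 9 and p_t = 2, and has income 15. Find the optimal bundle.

For CES with ρ = -1, MRS = (2/4)·(t/c)^2.
Tangency: set MRS = p_c/p_t = 9/2 = 4.5.
So (t/c)^2 = 9; taking the square root, t/c = 3, i.e. t = 3·c.
Substitute into the budget 9·c + 2·t = 15: 15·c = 15, so c* = 1 and t* = 3·1 = 3.

c* = 1, t* = 3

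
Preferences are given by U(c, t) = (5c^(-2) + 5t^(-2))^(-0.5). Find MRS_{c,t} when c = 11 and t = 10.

For CES with ρ = -2, MRS = (t/c)^3.
At (11, 10): MRS = 1000/1331.
That is, one extra unit of c is worth 1000/1331 units of t at the margin.

MRS = 1000/1331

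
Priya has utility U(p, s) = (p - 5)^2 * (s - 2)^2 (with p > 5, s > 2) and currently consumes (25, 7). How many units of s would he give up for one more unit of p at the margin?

MU_p = 2·(p−5)·(s−2)^2, MU_s = 2·(p−5)^2·(s−2).
MRS = (s−2)/(p−5).
At (25, 7): MRS = 0.25.
That is, one extra unit of p is worth 0.25 units of s at the margin.

MRS = 0.25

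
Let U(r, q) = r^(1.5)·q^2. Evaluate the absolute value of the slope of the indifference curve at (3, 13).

MU_r = 1.5·√r·q^2 and MU_q = 2·r^(1.5)·q.
MRS = MU_r/MU_q = (0.75)·q/r.
At (3, 13): MRS = 3.25.
The indifference curve has slope −3.25 at this bundle.

MRS = 3.25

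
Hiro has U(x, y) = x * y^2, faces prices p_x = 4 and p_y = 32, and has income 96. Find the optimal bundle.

x* = 8, y* = 2

MU_x = y^2 and MU_y = 2·x·y.
MRS = MU_x/MU_y = (1/2)·y/x.
Tangency: set MRS = p_x/p_y = 4/32 = 0.125.
So (1/2)·y/x = 0.125, i.e. y = 0.25·x.
Substitute into the budget 4·x + 32·y = 96: 12·x = 96, so x* = 8.
Then y* = 0.25·8 = 2.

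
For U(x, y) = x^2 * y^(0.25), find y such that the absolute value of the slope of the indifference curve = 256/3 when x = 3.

MU_x = 2·x·y^(0.25) and MU_y = 0.25·x^2·y^(-0.75).
MRS = MU_x/MU_y = (8)·y/x.
Substitute x = 3: MRS = y/0.375. Setting y/0.375 = 256/3 gives y = (256/3)·0.375 = 32.

y = 32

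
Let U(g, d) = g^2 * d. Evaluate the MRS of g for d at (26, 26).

MU_g = 2·g·d and MU_d = g^2.
MRS = MU_g/MU_d = (2/1)·d/g.
At (26, 26): MRS = 2.
That is, one extra unit of g is worth 2 units of d at the margin.

MRS = 2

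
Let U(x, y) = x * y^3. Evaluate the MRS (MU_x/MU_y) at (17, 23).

MRS = 23/51

MU_x = y^3 and MU_y = 3·x·y^2.
MRS = MU_x/MU_y = (1/3)·y/x.
At (17, 23): MRS = 23/51.
That is, one extra unit of x is worth 23/51 units of y at the margin.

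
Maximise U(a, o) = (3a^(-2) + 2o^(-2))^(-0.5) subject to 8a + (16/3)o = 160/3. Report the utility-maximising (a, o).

a* = 4, o* = 4

For CES with ρ = -2, MRS = (3/2)·(o/a)^3.
Tangency: set MRS = p_a/p_o = 8/(16/3) = 1.5.
So (o/a)^3 = 1; taking the cube root, o/a = 1, i.e. o = a.
Substitute into the budget 8·a + (16/3)·o = 160/3: (40/3)·a = 160/3, so a* = 4 and o* = 4.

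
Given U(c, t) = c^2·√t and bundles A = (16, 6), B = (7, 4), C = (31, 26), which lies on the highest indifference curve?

Bundle C

Evaluate utility at each bundle:
U(A) = 627.069.
U(B) = 98.000.
U(C) = 4900.158.
Highest utility is C, so C ≻ A ≻ B.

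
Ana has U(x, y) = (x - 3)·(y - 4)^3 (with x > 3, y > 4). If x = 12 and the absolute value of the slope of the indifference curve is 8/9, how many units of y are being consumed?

y = 28

MU_x = (y−4)^3, MU_y = 3·(x−3)·(y−4)^2.
MRS = (1/3)·(y−4)/(x−3).
Substitute x = 12: MRS = (y − 4)/27. Setting this equal to 8/9 gives y − 4 = (8/9)·27 = 24, so y = 28.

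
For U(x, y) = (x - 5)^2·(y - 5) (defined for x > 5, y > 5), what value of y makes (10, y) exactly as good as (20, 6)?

U(20, 6) = 225.
Set U(10, y) = 225 and solve.
With x = 10: (10 − 5)^2 = 25, so (y − 5) = 225/25 = 9.
So y = 5 + 9 = 14.
Check: U(10, 14) = 225.

y = 14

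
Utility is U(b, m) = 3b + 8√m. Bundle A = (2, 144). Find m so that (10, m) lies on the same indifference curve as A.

U(2, 144) = 102.
Set U(10, m) = 102 and solve.
With b = 10: 8√m = 102 − 3·10 = 72, so √m = 9 and m = 81.
Check: U(10, 81) = 102.

m = 81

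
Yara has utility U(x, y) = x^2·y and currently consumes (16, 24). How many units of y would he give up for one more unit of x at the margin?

MRS = 3

MU_x = 2·x·y and MU_y = x^2.
MRS = MU_x/MU_y = (2/1)·y/x.
At (16, 24): MRS = 3.
So at (16, 24) the consumer would give up 3 units of y for one more unit of x.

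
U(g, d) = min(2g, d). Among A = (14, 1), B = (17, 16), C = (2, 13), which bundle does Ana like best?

Bundle B

Evaluate utility at each bundle:
U(A) = 1.
U(B) = 16.
U(C) = 4.
Highest utility is B, so B ≻ C ≻ A.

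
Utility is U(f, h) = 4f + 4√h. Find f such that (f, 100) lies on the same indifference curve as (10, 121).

f = 11

U(10, 121) = 84.
Set U(f, 100) = 84 and solve.
With h = 100: √100 = 10, so 4f = 84 − 4·10 = 44 and f = 11.
Check: U(11, 100) = 84.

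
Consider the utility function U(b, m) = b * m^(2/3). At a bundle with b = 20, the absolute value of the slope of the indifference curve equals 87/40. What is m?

m = 29

MU_b = m^(2/3) and MU_m = 2/3·b·m^(-1/3).
MRS = MU_b/MU_m = (1.5)·m/b.
Substitute b = 20: MRS = m/(40/3). Setting m/(40/3) = 87/40 gives m = (87/40)·(40/3) = 29.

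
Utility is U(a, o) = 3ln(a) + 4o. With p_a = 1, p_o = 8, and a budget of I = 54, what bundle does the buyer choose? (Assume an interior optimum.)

a* = 6, o* = 6

MU_a = 3/a, MU_o = 4.
MRS = 3/a ÷ 4.
Tangency: set MRS = p_a/p_o = 1/8 = 0.125.
MRS depends only on a: 0.75/a = 0.125 ⇒ a* = 0.75/0.125 = 6.
From the budget, 8·o = 54 − 1·6 = 48, so o* = 6.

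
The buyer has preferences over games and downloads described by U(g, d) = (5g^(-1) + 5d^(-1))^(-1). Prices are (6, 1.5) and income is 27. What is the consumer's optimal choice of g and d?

For CES with ρ = -1, MRS = (d/g)^2.
Tangency: set MRS = p_g/p_d = 6/1.5 = 4.
So (d/g)^2 = 4; taking the square root, d/g = 2, i.e. d = 2·g.
Substitute into the budget 6·g + 1.5·d = 27: 9·g = 27, so g* = 3 and d* = 2·3 = 6.

g* = 3, d* = 6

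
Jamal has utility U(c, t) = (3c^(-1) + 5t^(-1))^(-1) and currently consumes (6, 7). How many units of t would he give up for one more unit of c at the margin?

MRS = 49/60

For CES with ρ = -1, MRS = (3/5)·(t/c)^2.
At (6, 7): MRS = 49/60.
That is, one extra unit of c is worth 49/60 units of t at the margin.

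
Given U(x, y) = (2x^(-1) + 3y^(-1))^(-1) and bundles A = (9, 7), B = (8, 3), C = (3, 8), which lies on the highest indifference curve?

Evaluate utility at each bundle:
U(A) = 1.537.
U(B) = 0.800.
U(C) = 0.960.
Highest utility is A, so A ≻ C ≻ B.

Bundle A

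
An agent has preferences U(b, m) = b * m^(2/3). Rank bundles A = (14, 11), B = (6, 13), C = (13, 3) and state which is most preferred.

Bundle A

Evaluate utility at each bundle:
U(A) = 69.245.
U(B) = 33.173.
U(C) = 27.041.
Highest utility is A, so A ≻ B ≻ C.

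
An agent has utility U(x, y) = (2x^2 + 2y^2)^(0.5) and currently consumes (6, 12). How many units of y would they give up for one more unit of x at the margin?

For CES with ρ = 2, MRS = (y/x)^(-1).
At (6, 12): MRS = 0.5.
That is, one extra unit of x is worth 0.5 units of y at the margin.

MRS = 0.5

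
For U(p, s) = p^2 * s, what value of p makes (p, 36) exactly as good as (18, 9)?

U(18, 9) = 2916.
Set U(p, 36) = 2916 and solve.
With s = 36: p^2 = 2916/36 = 81; taking the square root, p = 9.
Check: U(9, 36) = 2916.

p = 9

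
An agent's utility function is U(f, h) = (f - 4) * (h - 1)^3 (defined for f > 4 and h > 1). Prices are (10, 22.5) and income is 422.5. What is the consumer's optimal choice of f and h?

f* = 13, h* = 13

MU_f = (h−1)^3, MU_h = 3·(f−4)·(h−1)^2.
MRS = (1/3)·(h−1)/(f−4).
Tangency: set MRS = p_f/p_h = 10/22.5 = 4/9.
So (1/3)·(h − 1)/(f − 4) = 4/9, i.e. (h − 1) = (4/3)·(f − 4).
Rewrite the budget in excess-of-subsistence terms: 10·(f − 4) + 22.5·(h − 1) = 422.5 − 10·4 − 22.5·1 = 360.
Substituting, 40·(f − 4) = 360, so f − 4 = 9 and f* = 13.
Then h − 1 = (4/3)·9 = 12, so h* = 13.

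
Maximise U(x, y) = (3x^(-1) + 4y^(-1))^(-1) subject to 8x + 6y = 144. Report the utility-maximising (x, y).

For CES with ρ = -1, MRS = (3/4)·(y/x)^2.
Tangency: set MRS = p_x/p_y = 8/6 = 4/3.
So (y/x)^2 = 16/9; taking the square root, y/x = 4/3, i.e. y = (4/3)·x.
Substitute into the budget 8·x + 6·y = 144: 16·x = 144, so x* = 9 and y* = (4/3)·9 = 12.

x* = 9, y* = 12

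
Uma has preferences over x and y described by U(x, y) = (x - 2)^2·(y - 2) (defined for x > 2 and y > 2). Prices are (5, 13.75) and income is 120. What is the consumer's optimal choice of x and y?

x* = 13, y* = 4

MU_x = 2·(x−2)·(y−2), MU_y = (x−2)^2.
MRS = (2/1)·(y−2)/(x−2).
Tangency: set MRS = p_x/p_y = 5/13.75 = 4/11.
So (2/1)·(y − 2)/(x − 2) = 4/11, i.e. (y − 2) = (2/11)·(x − 2).
Rewrite the budget in excess-of-subsistence terms: 5·(x − 2) + 13.75·(y − 2) = 120 − 5·2 − 13.75·2 = 82.5.
Substituting, 7.5·(x − 2) = 82.5, so x − 2 = 11 and x* = 13.
Then y − 2 = (2/11)·11 = 2, so y* = 4.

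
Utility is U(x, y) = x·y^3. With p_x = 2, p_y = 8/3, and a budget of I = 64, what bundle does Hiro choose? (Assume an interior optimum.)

x* = 8, y* = 18

MU_x = y^3 and MU_y = 3·x·y^2.
MRS = MU_x/MU_y = (1/3)·y/x.
Tangency: set MRS = p_x/p_y = 2/(8/3) = 0.75.
So (1/3)·y/x = 0.75, i.e. y = 2.25·x.
Substitute into the budget 2·x + (8/3)·y = 64: 8·x = 64, so x* = 8.
Then y* = 2.25·8 = 18.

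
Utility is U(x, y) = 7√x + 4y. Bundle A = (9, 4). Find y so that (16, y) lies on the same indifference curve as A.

U(9, 4) = 37.
Set U(16, y) = 37 and solve.
With x = 16: √16 = 4, so 4y = 37 − 7·4 = 9 and y = 2.25.
Check: U(16, 2.25) = 37.

y = 2.25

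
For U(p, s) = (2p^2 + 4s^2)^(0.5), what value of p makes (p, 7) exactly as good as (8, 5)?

p = 4

U depends on (p, s) only through S = 2p^2 + 4s^2, so equal utility means equal S. At (8, 5): S = 228.
With s = 7: 4·7^2 = 196, so 2p^2 = 228 − 196 = 32, i.e. p^2 = 16.
Hence p = √16 = 4.
Check: U(4, 7) = 15.0997.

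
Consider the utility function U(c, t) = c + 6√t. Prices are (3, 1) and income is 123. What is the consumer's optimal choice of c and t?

c* = 14, t* = 81

MU_c = 1, MU_t = 6/(2√t).
MRS = 1 ÷ (6/(2√t)).
Tangency: set MRS = p_c/p_t = 3/1 = 3.
MRS depends only on t: (1/3)·√t = 3 ⇒ √t = 3/(1/3) = 9 ⇒ t* = 81.
From the budget, 3·c = 123 − 1·81 = 42, so c* = 14.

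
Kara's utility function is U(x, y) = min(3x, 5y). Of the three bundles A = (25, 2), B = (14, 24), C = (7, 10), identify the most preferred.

Evaluate utility at each bundle:
U(A) = 10.
U(B) = 42.
U(C) = 21.
Highest utility is B, so B ≻ C ≻ A.

Bundle B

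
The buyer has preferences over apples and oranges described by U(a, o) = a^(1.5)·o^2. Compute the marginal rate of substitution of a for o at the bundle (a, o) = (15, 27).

MU_a = 1.5·√a·o^2 and MU_o = 2·a^(1.5)·o.
MRS = MU_a/MU_o = (0.75)·o/a.
At (15, 27): MRS = 1.35.
That is, one extra unit of a is worth 1.35 units of o at the margin.

MRS = 1.35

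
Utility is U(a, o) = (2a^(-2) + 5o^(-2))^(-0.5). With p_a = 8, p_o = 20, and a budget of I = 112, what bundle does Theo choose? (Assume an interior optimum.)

For CES with ρ = -2, MRS = (2/5)·(o/a)^3.
Tangency: set MRS = p_a/p_o = 8/20 = 0.4.
So (o/a)^3 = 1; taking the cube root, o/a = 1, i.e. o = a.
Substitute into the budget 8·a + 20·o = 112: 28·a = 112, so a* = 4 and o* = 4.

a* = 4, o* = 4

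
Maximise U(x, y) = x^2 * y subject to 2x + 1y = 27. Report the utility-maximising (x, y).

x* = 9, y* = 9

MU_x = 2·x·y and MU_y = x^2.
MRS = MU_x/MU_y = (2/1)·y/x.
Tangency: set MRS = p_x/p_y = 2/1 = 2.
So (2/1)·y/x = 2, i.e. y = x.
Substitute into the budget 2·x + 1·y = 27: 3·x = 27, so x* = 9.
Then y* = 9.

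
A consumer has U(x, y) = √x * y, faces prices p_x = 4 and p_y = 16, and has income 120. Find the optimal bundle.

MU_x = 0.5·x^(-0.5)·y and MU_y = √x.
MRS = MU_x/MU_y = (0.5)·y/x.
Tangency: set MRS = p_x/p_y = 4/16 = 0.25.
So (0.5)·y/x = 0.25, i.e. y = 0.5·x.
Substitute into the budget 4·x + 16·y = 120: 12·x = 120, so x* = 10.
Then y* = 0.5·10 = 5.

x* = 10, y* = 5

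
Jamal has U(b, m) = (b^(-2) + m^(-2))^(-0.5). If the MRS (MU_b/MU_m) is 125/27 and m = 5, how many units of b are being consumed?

For CES with ρ = -2, MRS = (m/b)^3.
Setting (5/b)^3 = 125/27 gives 5/b = 5/3 and b = 3.

b = 3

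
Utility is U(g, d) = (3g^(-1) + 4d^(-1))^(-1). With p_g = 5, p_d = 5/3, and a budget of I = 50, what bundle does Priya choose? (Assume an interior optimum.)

For CES with ρ = -1, MRS = (3/4)·(d/g)^2.
Tangency: set MRS = p_g/p_d = 5/(5/3) = 3.
So (d/g)^2 = 4; taking the square root, d/g = 2, i.e. d = 2·g.
Substitute into the budget 5·g + (5/3)·d = 50: (25/3)·g = 50, so g* = 6 and d* = 2·6 = 12.

g* = 6, d* = 12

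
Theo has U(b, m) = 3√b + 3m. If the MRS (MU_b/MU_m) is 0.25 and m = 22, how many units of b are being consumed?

b = 4

MU_b = 3/(2√b), MU_m = 3.
MRS = 3/(2√b) ÷ 3.
MRS depends only on b: 0.5/√b = 0.25 ⇒ √b = 0.5/0.25 = 2 ⇒ b = 4.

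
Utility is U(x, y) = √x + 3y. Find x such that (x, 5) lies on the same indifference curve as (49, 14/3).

x = 36

U(49, 14/3) = 21.
Set U(x, 5) = 21 and solve.
With y = 5: √x = 21 − 3·5 = 6, so √x = 6 and x = 36.
Check: U(36, 5) = 21.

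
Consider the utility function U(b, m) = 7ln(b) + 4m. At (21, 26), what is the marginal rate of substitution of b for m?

MRS = 1/12

MU_b = 7/b, MU_m = 4.
MRS = 7/b ÷ 4.
At (21, 26): MRS = 1/12.
So at (21, 26) the consumer would give up 1/12 units of m for one more unit of b.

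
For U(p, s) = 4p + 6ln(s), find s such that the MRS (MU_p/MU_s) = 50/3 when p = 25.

MU_p = 4, MU_s = 6/s.
MRS = 4 ÷ (6/s).
MRS depends only on s: (2/3)·s = 50/3 ⇒ s = (50/3)/(2/3) = 25.

s = 25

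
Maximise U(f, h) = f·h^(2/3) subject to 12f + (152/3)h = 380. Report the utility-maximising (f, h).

f* = 19, h* = 3

MU_f = h^(2/3) and MU_h = 2/3·f·h^(-1/3).
MRS = MU_f/MU_h = (1.5)·h/f.
Tangency: set MRS = p_f/p_h = 12/(152/3) = 9/38.
So (1.5)·h/f = 9/38, i.e. h = (3/19)·f.
Substitute into the budget 12·f + (152/3)·h = 380: 20·f = 380, so f* = 19.
Then h* = (3/19)·19 = 3.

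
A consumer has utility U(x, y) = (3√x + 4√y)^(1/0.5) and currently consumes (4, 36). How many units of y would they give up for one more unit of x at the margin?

MRS = 2.25

For CES with ρ = 0.5, MRS = (3/4)·√(y/x).
At (4, 36): MRS = 2.25.
The indifference curve has slope −2.25 at this bundle.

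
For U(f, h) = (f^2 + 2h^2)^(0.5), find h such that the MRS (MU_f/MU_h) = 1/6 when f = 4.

For CES with ρ = 2, MRS = (1/2)·(h/f)^(-1).
Setting (1/2)·(h/4)^(-1) = 1/6 gives (h/4)^(-1) = 1/3, so h/4 = 3 and h = 12.

h = 12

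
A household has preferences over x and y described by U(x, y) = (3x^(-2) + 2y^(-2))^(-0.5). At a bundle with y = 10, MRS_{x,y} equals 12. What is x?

For CES with ρ = -2, MRS = (3/2)·(y/x)^3.
Setting (3/2)·(10/x)^3 = 12 gives (10/x)^3 = 8, so 10/x = 2 and x = 5.

x = 5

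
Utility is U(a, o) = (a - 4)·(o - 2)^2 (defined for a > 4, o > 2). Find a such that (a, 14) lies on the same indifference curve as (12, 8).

a = 6

U(12, 8) = 288.
Set U(a, 14) = 288 and solve.
With o = 14: (14 − 2)^2 = 144, so (a − 4) = 288/144 = 2.
So a = 4 + 2 = 6.
Check: U(6, 14) = 288.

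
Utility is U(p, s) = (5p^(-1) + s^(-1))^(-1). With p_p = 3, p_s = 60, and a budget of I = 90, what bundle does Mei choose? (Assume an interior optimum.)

For CES with ρ = -1, MRS = (5/1)·(s/p)^2.
Tangency: set MRS = p_p/p_s = 3/60 = 0.05.
So (s/p)^2 = 1/100; taking the square root, s/p = 0.1, i.e. s = 0.1·p.
Substitute into the budget 3·p + 60·s = 90: 9·p = 90, so p* = 10 and s* = 0.1·10 = 1.

p* = 10, s* = 1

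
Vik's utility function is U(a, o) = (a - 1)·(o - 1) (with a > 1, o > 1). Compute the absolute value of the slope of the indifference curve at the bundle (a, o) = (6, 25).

MU_a = (o−1), MU_o = (a−1).
MRS = (o−1)/(a−1).
At (6, 25): MRS = 4.8.
That is, one extra unit of a is worth 4.8 units of o at the margin.

MRS = 4.8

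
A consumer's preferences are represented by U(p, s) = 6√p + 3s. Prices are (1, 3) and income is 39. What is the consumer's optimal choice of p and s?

MU_p = 6/(2√p), MU_s = 3.
MRS = 6/(2√p) ÷ 3.
Tangency: set MRS = p_p/p_s = 1/3.
MRS depends only on p: 1/√p = 1/3 ⇒ √p = 1/(1/3) = 3 ⇒ p* = 9.
From the budget, 3·s = 39 − 1·9 = 30, so s* = 10.

p* = 9, s* = 10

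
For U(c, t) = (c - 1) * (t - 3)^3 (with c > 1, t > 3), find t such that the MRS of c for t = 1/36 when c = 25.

t = 5

MU_c = (t−3)^3, MU_t = 3·(c−1)·(t−3)^2.
MRS = (1/3)·(t−3)/(c−1).
Substitute c = 25: MRS = (t − 3)/72. Setting this equal to 1/36 gives t − 3 = (1/36)·72 = 2, so t = 5.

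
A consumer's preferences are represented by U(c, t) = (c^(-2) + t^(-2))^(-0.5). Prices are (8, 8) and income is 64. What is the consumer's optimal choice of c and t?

c* = 4, t* = 4

For CES with ρ = -2, MRS = (t/c)^3.
Tangency: set MRS = p_c/p_t = 8/8 = 1.
So (t/c)^3 = 1; taking the cube root, t/c = 1, i.e. t = c.
Substitute into the budget 8·c + 8·t = 64: 16·c = 64, so c* = 4 and t* = 4.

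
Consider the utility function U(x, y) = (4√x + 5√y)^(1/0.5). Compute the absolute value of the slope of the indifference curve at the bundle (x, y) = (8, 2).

MRS = 0.4

For CES with ρ = 0.5, MRS = (4/5)·√(y/x).
At (8, 2): MRS = 0.4.
That is, one extra unit of x is worth 0.4 units of y at the margin.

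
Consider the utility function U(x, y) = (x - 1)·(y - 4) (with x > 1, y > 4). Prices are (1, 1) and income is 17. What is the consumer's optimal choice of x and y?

x* = 7, y* = 10

MU_x = (y−4), MU_y = (x−1).
MRS = (y−4)/(x−1).
Tangency: set MRS = p_x/p_y = 1/1 = 1.
So (y − 4)/(x − 1) = 1, i.e. (y − 4) = (x − 1).
Rewrite the budget in excess-of-subsistence terms: 1·(x − 1) + 1·(y − 4) = 17 − 1·1 − 1·4 = 12.
Substituting, 2·(x − 1) = 12, so x − 1 = 6 and x* = 7.
Then y − 4 = 6, so y* = 10.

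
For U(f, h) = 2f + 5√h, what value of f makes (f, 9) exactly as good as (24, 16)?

U(24, 16) = 68.
Set U(f, 9) = 68 and solve.
With h = 9: √9 = 3, so 2f = 68 − 5·3 = 53 and f = 26.5.
Check: U(26.5, 9) = 68.

f = 26.5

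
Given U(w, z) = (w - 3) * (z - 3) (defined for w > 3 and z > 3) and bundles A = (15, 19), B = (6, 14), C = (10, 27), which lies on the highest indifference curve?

Bundle A

Evaluate utility at each bundle:
U(A) = 192.
U(B) = 33.
U(C) = 168.
Highest utility is A, so A ≻ C ≻ B.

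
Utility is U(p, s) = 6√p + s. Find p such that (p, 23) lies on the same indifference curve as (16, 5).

U(16, 5) = 29.
Set U(p, 23) = 29 and solve.
With s = 23: 6√p = 29 − 23 = 6, so √p = 1 and p = 1.
Check: U(1, 23) = 29.

p = 1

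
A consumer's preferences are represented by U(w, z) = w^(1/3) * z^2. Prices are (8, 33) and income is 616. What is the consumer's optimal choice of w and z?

MU_w = 1/3·w^(-2/3)·z^2 and MU_z = 2·w^(1/3)·z.
MRS = MU_w/MU_z = (1/6)·z/w.
Tangency: set MRS = p_w/p_z = 8/33.
So (1/6)·z/w = 8/33, i.e. z = (16/11)·w.
Substitute into the budget 8·w + 33·z = 616: 56·w = 616, so w* = 11.
Then z* = (16/11)·11 = 16.

w* = 11, z* = 16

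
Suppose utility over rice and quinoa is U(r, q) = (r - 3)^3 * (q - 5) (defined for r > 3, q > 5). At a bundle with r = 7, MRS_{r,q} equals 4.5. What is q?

MU_r = 3·(r−3)^2·(q−5), MU_q = (r−3)^3.
MRS = (3/1)·(q−5)/(r−3).
Substitute r = 7: MRS = (q − 5)/(4/3). Setting this equal to 4.5 gives q − 5 = 4.5·(4/3) = 6, so q = 11.

q = 11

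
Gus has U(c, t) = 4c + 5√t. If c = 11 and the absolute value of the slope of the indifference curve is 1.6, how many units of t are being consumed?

MU_c = 4, MU_t = 5/(2√t).
MRS = 4 ÷ (5/(2√t)).
MRS depends only on t: 1.6·√t = 1.6 ⇒ √t = 1.6/1.6 = 1 ⇒ t = 1.

t = 1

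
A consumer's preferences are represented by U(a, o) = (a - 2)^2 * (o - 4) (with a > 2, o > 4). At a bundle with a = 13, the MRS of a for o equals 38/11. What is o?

MU_a = 2·(a−2)·(o−4), MU_o = (a−2)^2.
MRS = (2/1)·(o−4)/(a−2).
Substitute a = 13: MRS = (o − 4)/5.5. Setting this equal to 38/11 gives o − 4 = (38/11)·5.5 = 19, so o = 23.

o = 23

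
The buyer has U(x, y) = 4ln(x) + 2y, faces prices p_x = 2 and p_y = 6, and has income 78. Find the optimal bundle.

x* = 6, y* = 11

MU_x = 4/x, MU_y = 2.
MRS = 4/x ÷ 2.
Tangency: set MRS = p_x/p_y = 2/6 = 1/3.
MRS depends only on x: 2/x = 1/3 ⇒ x* = 2/(1/3) = 6.
From the budget, 6·y = 78 − 2·6 = 66, so y* = 11.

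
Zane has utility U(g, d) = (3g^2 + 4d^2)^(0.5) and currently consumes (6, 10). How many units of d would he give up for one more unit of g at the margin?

MRS = 0.45

For CES with ρ = 2, MRS = (3/4)·(d/g)^(-1).
At (6, 10): MRS = 0.45.
So at (6, 10) the consumer would give up 0.45 units of d for one more unit of g.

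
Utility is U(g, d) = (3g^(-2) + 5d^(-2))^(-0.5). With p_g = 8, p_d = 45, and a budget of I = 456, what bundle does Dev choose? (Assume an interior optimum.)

g* = 12, d* = 8

For CES with ρ = -2, MRS = (3/5)·(d/g)^3.
Tangency: set MRS = p_g/p_d = 8/45.
So (d/g)^3 = 8/27; taking the cube root, d/g = 2/3, i.e. d = (2/3)·g.
Substitute into the budget 8·g + 45·d = 456: 38·g = 456, so g* = 12 and d* = (2/3)·12 = 8.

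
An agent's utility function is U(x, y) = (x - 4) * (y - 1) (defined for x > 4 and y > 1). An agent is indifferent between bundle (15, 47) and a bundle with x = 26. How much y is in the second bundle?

U(15, 47) = 506.
Set U(26, y) = 506 and solve.
With x = 26: (26 − 4) = 22, so (y − 1) = 506/22 = 23.
So y = 1 + 23 = 24.
Check: U(26, 24) = 506.

y = 24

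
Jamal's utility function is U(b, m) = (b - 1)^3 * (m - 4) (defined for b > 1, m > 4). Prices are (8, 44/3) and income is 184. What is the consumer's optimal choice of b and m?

b* = 12, m* = 6

MU_b = 3·(b−1)^2·(m−4), MU_m = (b−1)^3.
MRS = (3/1)·(m−4)/(b−1).
Tangency: set MRS = p_b/p_m = 8/(44/3) = 6/11.
So (3/1)·(m − 4)/(b − 1) = 6/11, i.e. (m − 4) = (2/11)·(b − 1).
Rewrite the budget in excess-of-subsistence terms: 8·(b − 1) + (44/3)·(m − 4) = 184 − 8·1 − (44/3)·4 = 352/3.
Substituting, (32/3)·(b − 1) = 352/3, so b − 1 = 11 and b* = 12.
Then m − 4 = (2/11)·11 = 2, so m* = 6.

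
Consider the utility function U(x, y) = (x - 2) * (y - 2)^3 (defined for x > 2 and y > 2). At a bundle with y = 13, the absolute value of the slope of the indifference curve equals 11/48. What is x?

MU_x = (y−2)^3, MU_y = 3·(x−2)·(y−2)^2.
MRS = (1/3)·(y−2)/(x−2).
Substitute y = 13: MRS = (11/3)/(x − 2). Setting this equal to 11/48 gives x − 2 = (11/3)/(11/48) = 16, so x = 18.

x = 18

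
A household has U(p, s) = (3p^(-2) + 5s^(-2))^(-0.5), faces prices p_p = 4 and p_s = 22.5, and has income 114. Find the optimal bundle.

For CES with ρ = -2, MRS = (3/5)·(s/p)^3.
Tangency: set MRS = p_p/p_s = 4/22.5 = 8/45.
So (s/p)^3 = 8/27; taking the cube root, s/p = 2/3, i.e. s = (2/3)·p.
Substitute into the budget 4·p + 22.5·s = 114: 19·p = 114, so p* = 6 and s* = (2/3)·6 = 4.

p* = 6, s* = 4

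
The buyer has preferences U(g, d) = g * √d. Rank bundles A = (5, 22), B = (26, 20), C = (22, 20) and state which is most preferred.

Bundle B

Evaluate utility at each bundle:
U(A) = 23.452.
U(B) = 116.276.
U(C) = 98.387.
Highest utility is B, so B ≻ C ≻ A.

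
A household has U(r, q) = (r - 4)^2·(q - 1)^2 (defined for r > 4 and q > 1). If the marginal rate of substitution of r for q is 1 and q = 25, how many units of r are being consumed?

r = 28

MU_r = 2·(r−4)·(q−1)^2, MU_q = 2·(r−4)^2·(q−1).
MRS = (q−1)/(r−4).
Substitute q = 25: MRS = 24/(r − 4). Setting this equal to 1 gives r − 4 = 24/1 = 24, so r = 28.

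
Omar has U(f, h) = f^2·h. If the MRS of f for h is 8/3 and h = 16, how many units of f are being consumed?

MU_f = 2·f·h and MU_h = f^2.
MRS = MU_f/MU_h = (2/1)·h/f.
Substitute h = 16: MRS = 32/f. Setting 32/f = 8/3 gives f = 32/(8/3) = 12.

f = 12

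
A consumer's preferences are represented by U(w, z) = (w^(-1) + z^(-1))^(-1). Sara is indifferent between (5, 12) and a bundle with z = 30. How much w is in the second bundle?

w = 4

U depends on (w, z) only through S = w^(-1) + z^(-1), so equal utility means equal S. At (5, 12): S = 17/60.
With z = 30: 30^(-1) = 1/30, so w^(-1) = 17/60 − 1/30 = 0.25.
Hence w = 1/0.25 = 4.
Check: U(4, 30) = 3.5294.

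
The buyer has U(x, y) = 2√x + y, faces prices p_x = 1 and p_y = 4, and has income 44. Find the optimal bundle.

x* = 16, y* = 7

MU_x = 2/(2√x), MU_y = 1.
MRS = 2/(2√x) ÷ 1.
Tangency: set MRS = p_x/p_y = 1/4 = 0.25.
MRS depends only on x: 1/√x = 0.25 ⇒ √x = 1/0.25 = 4 ⇒ x* = 16.
From the budget, 4·y = 44 − 1·16 = 28, so y* = 7.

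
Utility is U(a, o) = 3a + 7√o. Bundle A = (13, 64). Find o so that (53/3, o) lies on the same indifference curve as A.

U(13, 64) = 95.
Set U(53/3, o) = 95 and solve.
With a = 53/3: 7√o = 95 − 3·53/3 = 42, so √o = 6 and o = 36.
Check: U(53/3, 36) = 95.

o = 36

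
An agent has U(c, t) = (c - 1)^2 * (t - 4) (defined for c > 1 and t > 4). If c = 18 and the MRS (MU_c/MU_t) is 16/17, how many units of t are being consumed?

t = 12

MU_c = 2·(c−1)·(t−4), MU_t = (c−1)^2.
MRS = (2/1)·(t−4)/(c−1).
Substitute c = 18: MRS = (t − 4)/8.5. Setting this equal to 16/17 gives t − 4 = (16/17)·8.5 = 8, so t = 12.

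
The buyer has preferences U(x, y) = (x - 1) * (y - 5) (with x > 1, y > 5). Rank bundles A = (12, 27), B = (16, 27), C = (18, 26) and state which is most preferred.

Bundle C

Evaluate utility at each bundle:
U(A) = 242.
U(B) = 330.
U(C) = 357.
Highest utility is C, so C ≻ B ≻ A.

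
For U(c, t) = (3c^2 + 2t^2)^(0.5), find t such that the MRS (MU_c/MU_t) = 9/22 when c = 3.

For CES with ρ = 2, MRS = (3/2)·(t/c)^(-1).
Setting (3/2)·(t/3)^(-1) = 9/22 gives (t/3)^(-1) = 3/11, so t/3 = 11/3 and t = 11.

t = 11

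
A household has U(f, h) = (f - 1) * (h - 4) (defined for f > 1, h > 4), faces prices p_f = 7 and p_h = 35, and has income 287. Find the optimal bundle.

MU_f = (h−4), MU_h = (f−1).
MRS = (h−4)/(f−1).
Tangency: set MRS = p_f/p_h = 7/35 = 0.2.
So (h − 4)/(f − 1) = 0.2, i.e. (h − 4) = 0.2·(f − 1).
Rewrite the budget in excess-of-subsistence terms: 7·(f − 1) + 35·(h − 4) = 287 − 7·1 − 35·4 = 140.
Substituting, 14·(f − 1) = 140, so f − 1 = 10 and f* = 11.
Then h − 4 = 0.2·10 = 2, so h* = 6.

f* = 11, h* = 6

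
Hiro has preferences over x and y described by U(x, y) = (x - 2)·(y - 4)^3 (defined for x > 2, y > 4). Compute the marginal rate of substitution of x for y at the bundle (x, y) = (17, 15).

MU_x = (y−4)^3, MU_y = 3·(x−2)·(y−4)^2.
MRS = (1/3)·(y−4)/(x−2).
At (17, 15): MRS = 11/45.
That is, one extra unit of x is worth 11/45 units of y at the margin.

MRS = 11/45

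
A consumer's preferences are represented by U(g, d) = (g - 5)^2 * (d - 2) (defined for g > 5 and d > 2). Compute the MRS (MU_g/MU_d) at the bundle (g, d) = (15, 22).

MRS = 4

MU_g = 2·(g−5)·(d−2), MU_d = (g−5)^2.
MRS = (2/1)·(d−2)/(g−5).
At (15, 22): MRS = 4.
The indifference curve has slope −4 at this bundle.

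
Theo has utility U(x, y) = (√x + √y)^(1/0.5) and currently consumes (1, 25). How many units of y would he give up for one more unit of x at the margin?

For CES with ρ = 0.5, MRS = √(y/x).
At (1, 25): MRS = 5.
The indifference curve has slope −5 at this bundle.

MRS = 5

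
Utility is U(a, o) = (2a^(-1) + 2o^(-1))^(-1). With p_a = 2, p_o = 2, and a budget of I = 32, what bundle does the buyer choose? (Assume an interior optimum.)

For CES with ρ = -1, MRS = (o/a)^2.
Tangency: set MRS = p_a/p_o = 2/2 = 1.
So (o/a)^2 = 1; taking the square root, o/a = 1, i.e. o = a.
Substitute into the budget 2·a + 2·o = 32: 4·a = 32, so a* = 8 and o* = 8.

a* = 8, o* = 8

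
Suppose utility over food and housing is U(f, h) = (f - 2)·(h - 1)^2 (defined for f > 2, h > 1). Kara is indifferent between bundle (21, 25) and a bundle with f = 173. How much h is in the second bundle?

U(21, 25) = 10944.
Set U(173, h) = 10944 and solve.
With f = 173: (173 − 2) = 171, so (h − 1)^2 = 10944/171 = 64.
Taking the square root (with h > 1): h − 1 = 8, so h = 9.
Check: U(173, 9) = 10944.

h = 9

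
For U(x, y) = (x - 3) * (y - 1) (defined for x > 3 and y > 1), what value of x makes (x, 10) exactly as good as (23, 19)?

x = 43

U(23, 19) = 360.
Set U(x, 10) = 360 and solve.
With y = 10: (10 − 1) = 9, so (x − 3) = 360/9 = 40.
So x = 3 + 40 = 43.
Check: U(43, 10) = 360.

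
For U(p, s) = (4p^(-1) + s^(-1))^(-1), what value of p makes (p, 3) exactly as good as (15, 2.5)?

U depends on (p, s) only through S = 4p^(-1) + s^(-1), so equal utility means equal S. At (15, 2.5): S = 2/3.
With s = 3: 3^(-1) = 1/3, so 4p^(-1) = 2/3 − 1/3 = 1/3, i.e. p^(-1) = 1/12.
Hence p = 1/(1/12) = 12.
Check: U(12, 3) = 1.5.

p = 12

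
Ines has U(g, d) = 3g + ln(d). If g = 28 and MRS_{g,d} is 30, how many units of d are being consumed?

d = 10

MU_g = 3, MU_d = 1/d.
MRS = 3 ÷ (1/d).
MRS depends only on d: 3·d = 30 ⇒ d = 30/3 = 10.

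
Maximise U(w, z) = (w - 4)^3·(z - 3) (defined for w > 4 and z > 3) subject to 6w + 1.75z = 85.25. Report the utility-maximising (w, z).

MU_w = 3·(w−4)^2·(z−3), MU_z = (w−4)^3.
MRS = (3/1)·(z−3)/(w−4).
Tangency: set MRS = p_w/p_z = 6/1.75 = 24/7.
So (3/1)·(z − 3)/(w − 4) = 24/7, i.e. (z − 3) = (8/7)·(w − 4).
Rewrite the budget in excess-of-subsistence terms: 6·(w − 4) + 1.75·(z − 3) = 85.25 − 6·4 − 1.75·3 = 56.
Substituting, 8·(w − 4) = 56, so w − 4 = 7 and w* = 11.
Then z − 3 = (8/7)·7 = 8, so z* = 11.

w* = 11, z* = 11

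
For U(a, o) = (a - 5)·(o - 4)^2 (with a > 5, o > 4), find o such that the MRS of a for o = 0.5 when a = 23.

MU_a = (o−4)^2, MU_o = 2·(a−5)·(o−4).
MRS = (1/2)·(o−4)/(a−5).
Substitute a = 23: MRS = (o − 4)/36. Setting this equal to 0.5 gives o − 4 = 0.5·36 = 18, so o = 22.

o = 22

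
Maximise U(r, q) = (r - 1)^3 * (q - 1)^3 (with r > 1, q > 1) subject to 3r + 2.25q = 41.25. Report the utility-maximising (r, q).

MU_r = 3·(r−1)^2·(q−1)^3, MU_q = 3·(r−1)^3·(q−1)^2.
MRS = (q−1)/(r−1).
Tangency: set MRS = p_r/p_q = 3/2.25 = 4/3.
So (q − 1)/(r − 1) = 4/3, i.e. (q − 1) = (4/3)·(r − 1).
Rewrite the budget in excess-of-subsistence terms: 3·(r − 1) + 2.25·(q − 1) = 41.25 − 3·1 − 2.25·1 = 36.
Substituting, 6·(r − 1) = 36, so r − 1 = 6 and r* = 7.
Then q − 1 = (4/3)·6 = 8, so q* = 9.

r* = 7, q* = 9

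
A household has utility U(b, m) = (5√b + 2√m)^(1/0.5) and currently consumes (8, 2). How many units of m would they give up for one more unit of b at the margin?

MRS = 1.25

For CES with ρ = 0.5, MRS = (5/2)·√(m/b).
At (8, 2): MRS = 1.25.
So at (8, 2) the consumer would give up 1.25 units of m for one more unit of b.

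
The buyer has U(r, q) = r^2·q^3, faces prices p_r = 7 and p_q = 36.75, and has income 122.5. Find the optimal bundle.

r* = 7, q* = 2

MU_r = 2·r·q^3 and MU_q = 3·r^2·q^2.
MRS = MU_r/MU_q = (2/3)·q/r.
Tangency: set MRS = p_r/p_q = 7/36.75 = 4/21.
So (2/3)·q/r = 4/21, i.e. q = (2/7)·r.
Substitute into the budget 7·r + 36.75·q = 122.5: 17.5·r = 122.5, so r* = 7.
Then q* = (2/7)·7 = 2.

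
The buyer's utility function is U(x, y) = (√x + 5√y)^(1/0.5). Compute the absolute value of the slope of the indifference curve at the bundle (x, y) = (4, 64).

For CES with ρ = 0.5, MRS = (1/5)·√(y/x).
At (4, 64): MRS = 0.8.
So at (4, 64) the consumer would give up 0.8 units of y for one more unit of x.

MRS = 0.8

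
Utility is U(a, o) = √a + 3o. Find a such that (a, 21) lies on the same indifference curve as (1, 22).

U(1, 22) = 67.
Set U(a, 21) = 67 and solve.
With o = 21: √a = 67 − 3·21 = 4, so √a = 4 and a = 16.
Check: U(16, 21) = 67.

a = 16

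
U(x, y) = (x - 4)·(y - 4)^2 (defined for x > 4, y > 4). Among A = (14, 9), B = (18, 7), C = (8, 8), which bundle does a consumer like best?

Evaluate utility at each bundle:
U(A) = 250.
U(B) = 126.
U(C) = 64.
Highest utility is A, so A ≻ B ≻ C.

Bundle A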